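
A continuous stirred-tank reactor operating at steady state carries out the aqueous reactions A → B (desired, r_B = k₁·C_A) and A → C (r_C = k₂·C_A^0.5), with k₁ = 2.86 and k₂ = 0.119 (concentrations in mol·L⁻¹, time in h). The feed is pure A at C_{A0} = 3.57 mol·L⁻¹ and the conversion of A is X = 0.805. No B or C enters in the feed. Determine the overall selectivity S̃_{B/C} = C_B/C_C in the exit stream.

20.1

Exit C_A = C_{A0}(1−X) = 3.57×0.195 = 0.6961 mol·L⁻¹.
Rates in a CSTR are evaluated at the outlet concentration: r_B = 2.86×0.6961 = 1.991, r_C = 0.119×0.6961^0.5 = 0.09929.
Overall selectivity = C_B/C_C = r_Bτ/(r_Cτ) = r_B/r_C = 20.1.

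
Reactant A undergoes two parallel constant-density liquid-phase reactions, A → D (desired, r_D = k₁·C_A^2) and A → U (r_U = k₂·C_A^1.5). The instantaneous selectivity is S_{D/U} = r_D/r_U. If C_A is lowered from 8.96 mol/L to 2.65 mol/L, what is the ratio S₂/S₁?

S_{D/U} = (k₁/k₂)·C_A^0.5, so S₂/S₁ = (C_{A,2}/C_{A,1})^0.5.
= (2.65/8.96)^0.5 = (0.2958)^0.5 = 0.544.

0.544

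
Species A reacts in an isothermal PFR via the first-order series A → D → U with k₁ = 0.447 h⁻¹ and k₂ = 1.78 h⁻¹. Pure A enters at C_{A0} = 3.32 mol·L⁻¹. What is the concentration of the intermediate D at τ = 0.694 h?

Solving the coupled first-order balances gives C_D(τ) = [k₁/(k₂−k₁)]·C_{A0}·(e^(−k₁τ) − e^(−k₂τ)).
e^(−k₁τ) = e^(−0.447×0.694) = e^(−0.3102) = 0.7333; e^(−k₂τ) = e^(−1.235) = 0.2907.
C_D = 0.447×3.32/(1.78−0.447) × (0.7333−0.2907) = 1.113×0.4425 = 0.4927 mol·L⁻¹.

0.493 mol·L⁻¹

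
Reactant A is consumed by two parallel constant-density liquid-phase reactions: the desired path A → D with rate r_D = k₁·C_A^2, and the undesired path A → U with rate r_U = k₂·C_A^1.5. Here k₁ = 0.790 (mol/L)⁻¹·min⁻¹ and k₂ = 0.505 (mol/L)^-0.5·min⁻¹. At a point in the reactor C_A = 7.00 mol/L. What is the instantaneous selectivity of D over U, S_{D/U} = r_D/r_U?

4.14

S_{D/U} = r_D/r_U = (k₁·C_A^2)/(k₂·C_A^1.5) = (k₁/k₂)·C_A^0.5.
= (0.790×7.000^2) / (0.505×7.000^1.5) = 38.71/9.353 = 4.14.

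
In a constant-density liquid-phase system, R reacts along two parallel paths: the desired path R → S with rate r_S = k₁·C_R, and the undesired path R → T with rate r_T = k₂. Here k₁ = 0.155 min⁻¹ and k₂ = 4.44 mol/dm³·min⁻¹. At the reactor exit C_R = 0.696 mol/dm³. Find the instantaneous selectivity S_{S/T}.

0.0243

S_{S/T} = r_S/r_T = (k₁·C_R)/(k₂) = (k₁/k₂)·C_R.
= (0.155×0.6960) / (4.44) = 0.1079/4.440 = 0.0243.
Since the desired path is higher order in R, keeping C_R high (PFR or concentrated feed) favours S.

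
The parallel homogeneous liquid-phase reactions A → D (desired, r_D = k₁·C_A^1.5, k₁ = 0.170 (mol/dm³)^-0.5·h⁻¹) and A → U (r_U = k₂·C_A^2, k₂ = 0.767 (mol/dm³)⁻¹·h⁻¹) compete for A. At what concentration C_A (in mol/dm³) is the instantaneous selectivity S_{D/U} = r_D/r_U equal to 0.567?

0.153 mol/dm³

S_{D/U} = (k₁/k₂)·C_A^-0.5 ⇒ C_A = (S·k₂/k₁)^(-2).
= (0.567×0.767/0.170)^(-2) = (2.558)^(-2) = 0.153 mol/dm³.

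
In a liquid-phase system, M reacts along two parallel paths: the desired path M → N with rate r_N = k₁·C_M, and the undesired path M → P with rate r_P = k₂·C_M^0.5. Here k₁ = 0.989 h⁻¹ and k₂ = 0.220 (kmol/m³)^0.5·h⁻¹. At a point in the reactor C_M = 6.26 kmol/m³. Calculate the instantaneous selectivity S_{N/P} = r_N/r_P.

11.2

S_{N/P} = r_N/r_P = (k₁·C_M)/(k₂·C_M^0.5) = (k₁/k₂)·C_M^0.5.
= (0.989×6.260) / (0.220×6.260^0.5) = 6.191/0.5504 = 11.2.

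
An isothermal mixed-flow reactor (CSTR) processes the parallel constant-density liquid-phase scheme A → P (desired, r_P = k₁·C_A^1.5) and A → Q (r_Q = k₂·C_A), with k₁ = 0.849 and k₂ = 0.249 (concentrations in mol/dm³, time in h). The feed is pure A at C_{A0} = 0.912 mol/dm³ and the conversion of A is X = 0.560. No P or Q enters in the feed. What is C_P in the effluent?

Exit C_A = C_{A0}(1−X) = 0.912×0.440 = 0.4013 mol/dm³.
In a CSTR the entire volume is at exit conditions, so r_P = 0.849×0.4013^1.5 = 0.2158 and r_Q = 0.249×0.4013 = 0.09992.
Fraction of consumed A going to P: r_P/(r_P+r_Q) = 0.6835.
C_P = 0.6835·C_{A0}·X = 0.6835×0.912×0.560 = 0.349 mol/dm³.

0.349 mol/dm³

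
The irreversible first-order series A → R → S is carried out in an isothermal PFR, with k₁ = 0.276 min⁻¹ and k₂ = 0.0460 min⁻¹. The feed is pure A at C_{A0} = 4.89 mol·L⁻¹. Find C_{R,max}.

Evaluating C_R at τ_opt = ln(k₂/k₁)/(k₂−k₁) gives C_{R,max}/C_{A0} = (k₁/k₂)^[k₂/(k₂−k₁)].
= (0.276/0.0460)^(0.0460/(0.0460−0.276)) = (6.000)^(-0.2000) = 0.6988.
C_{R,max} = 0.6988×4.89 = 3.42 mol·L⁻¹.

3.42 mol·L⁻¹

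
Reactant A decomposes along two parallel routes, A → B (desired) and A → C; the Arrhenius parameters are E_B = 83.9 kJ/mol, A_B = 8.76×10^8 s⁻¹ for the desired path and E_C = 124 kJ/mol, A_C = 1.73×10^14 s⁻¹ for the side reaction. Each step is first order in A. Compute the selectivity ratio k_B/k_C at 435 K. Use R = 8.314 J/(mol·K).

With equal orders, S_{B/C} = k_B/k_C = (A_B/A_C)·exp[(E_C−E_B)/(RT)].
(E_C−E_B)/(RT) = (124−83.9)×10³/(8.314×435) = 40100/3617 = 11.09.
k_B/k_C = (8.76×10^8/1.73×10^14)·exp(11.09) = 5.064×10^-6 × 65368 = 0.331.

0.331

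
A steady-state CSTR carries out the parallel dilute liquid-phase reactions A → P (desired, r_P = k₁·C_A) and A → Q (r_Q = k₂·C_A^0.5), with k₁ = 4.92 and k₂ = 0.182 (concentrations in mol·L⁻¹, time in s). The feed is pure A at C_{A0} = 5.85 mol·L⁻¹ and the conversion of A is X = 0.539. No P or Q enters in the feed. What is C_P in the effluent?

Exit C_A = C_{A0}(1−X) = 5.85×0.461 = 2.697 mol·L⁻¹.
In a CSTR the entire volume is at exit conditions, so r_P = 4.92×2.697 = 13.27 and r_Q = 0.182×2.697^0.5 = 0.2989.
Fraction of consumed A going to P: r_P/(r_P+r_Q) = 0.9780.
C_P = 0.9780·C_{A0}·X = 0.9780×5.85×0.539 = 3.08 mol·L⁻¹.

3.08 mol·L⁻¹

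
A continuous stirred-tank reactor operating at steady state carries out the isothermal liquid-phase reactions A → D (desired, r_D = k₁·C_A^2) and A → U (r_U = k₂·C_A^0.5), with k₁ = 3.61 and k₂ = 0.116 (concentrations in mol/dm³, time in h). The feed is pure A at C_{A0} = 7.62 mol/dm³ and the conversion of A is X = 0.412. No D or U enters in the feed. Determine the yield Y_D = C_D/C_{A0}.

Exit C_A = C_{A0}(1−X) = 7.62×0.588 = 4.481 mol/dm³.
A CSTR operates uniformly at the exit composition, giving r_D = 72.47 and r_U = 0.2455 (each k·C_A^n at C_A = 4.481).
Fraction of consumed A going to D: r_D/(r_D+r_U) = 0.9966.
C_D = 0.9966·C_{A0}·X = 0.9966×7.62×0.412 = 3.13 mol/dm³; Y_D = C_D/C_{A0} = 0.411.

0.411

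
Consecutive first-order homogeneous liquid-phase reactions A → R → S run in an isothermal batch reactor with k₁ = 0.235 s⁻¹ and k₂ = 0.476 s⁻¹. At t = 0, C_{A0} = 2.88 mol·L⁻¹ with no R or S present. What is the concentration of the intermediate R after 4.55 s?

Solving the coupled first-order balances gives C_R(t) = [k₁/(k₂−k₁)]·C_{A0}·(e^(−k₁t) − e^(−k₂t)).
e^(−k₁t) = e^(−0.235×4.55) = e^(−1.069) = 0.3433; e^(−k₂t) = e^(−2.166) = 0.1147.
C_R = 0.235×2.88/(0.476−0.235) × (0.3433−0.1147) = 2.808×0.2286 = 0.6420 mol·L⁻¹.

0.642 mol·L⁻¹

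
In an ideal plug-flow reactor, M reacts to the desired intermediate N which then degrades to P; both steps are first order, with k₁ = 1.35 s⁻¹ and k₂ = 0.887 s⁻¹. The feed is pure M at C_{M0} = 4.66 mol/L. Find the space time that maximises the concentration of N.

For first-order series the maximum of C_N occurs at τ_opt = ln(k₂/k₁)/(k₂−k₁).
= ln(0.887/1.35)/(0.887−1.35) = ln(0.6570)/-0.4630 = -0.4200/-0.4630 = 0.907 s.

0.907 s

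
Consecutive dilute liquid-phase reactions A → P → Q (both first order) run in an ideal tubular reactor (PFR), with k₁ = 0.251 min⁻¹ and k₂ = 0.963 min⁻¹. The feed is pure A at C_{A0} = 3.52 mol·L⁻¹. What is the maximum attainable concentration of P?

For a first-order series the maximum intermediate yield is C_{P,max}/C_{A0} = (k₁/k₂)^[k₂/(k₂−k₁)].
= (0.251/0.963)^(0.963/(0.963−0.251)) = (0.2606)^(1.353) = 0.1623.
C_{P,max} = 0.1623×3.52 = 0.571 mol·L⁻¹.

0.571 mol·L⁻¹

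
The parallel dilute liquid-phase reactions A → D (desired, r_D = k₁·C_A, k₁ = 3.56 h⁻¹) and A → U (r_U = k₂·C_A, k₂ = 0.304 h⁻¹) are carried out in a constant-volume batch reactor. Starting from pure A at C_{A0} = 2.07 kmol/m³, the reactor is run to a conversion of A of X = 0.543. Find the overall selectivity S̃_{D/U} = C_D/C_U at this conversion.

11.7

C_A = C_{A0}(1−X) = 0.9460 kmol/m³.
Both paths are first order in A, so the instantaneous fraction to D is constant: dC_D/d(−C_A) = k₁/(k₁+k₂) = 0.9213.
C_D = 0.9213·(C_{A0}−C_A) = 0.9213×1.124 = 1.04 kmol/m³.
C_U = (C_{A0}−C_A)−C_D = 0.08843 kmol/m³; S̃_{D/U} = 1.036/0.08843 = 11.7.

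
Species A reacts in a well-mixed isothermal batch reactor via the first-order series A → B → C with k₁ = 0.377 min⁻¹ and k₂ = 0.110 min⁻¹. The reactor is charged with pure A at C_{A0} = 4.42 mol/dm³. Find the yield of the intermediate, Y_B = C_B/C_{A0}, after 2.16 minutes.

The intermediate concentration in a first-order A→B→C sequence is C_B = k₁C_{A0}(e^(−k₁t) − e^(−k₂t))/(k₂−k₁).
e^(−k₁t) = e^(−0.377×2.16) = e^(−0.8143) = 0.4429; e^(−k₂t) = e^(−0.2376) = 0.7885.
C_B = 0.377×4.42/(0.110−0.377) × (0.4429−0.7885) = (-6.241)×(-0.3456) = 2.157 mol/dm³.
Y_B = C_B/C_{A0} = 2.157/4.42 = 0.488.

0.488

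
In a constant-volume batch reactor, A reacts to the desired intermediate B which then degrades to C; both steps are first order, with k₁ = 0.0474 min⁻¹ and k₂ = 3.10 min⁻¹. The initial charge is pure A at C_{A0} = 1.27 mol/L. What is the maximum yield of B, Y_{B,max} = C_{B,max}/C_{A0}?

For a first-order series the maximum intermediate yield is C_{B,max}/C_{A0} = (k₁/k₂)^[k₂/(k₂−k₁)].
= (0.0474/3.10)^(3.10/(3.10−0.0474)) = (0.01529)^(1.016) = 0.01433.

0.0143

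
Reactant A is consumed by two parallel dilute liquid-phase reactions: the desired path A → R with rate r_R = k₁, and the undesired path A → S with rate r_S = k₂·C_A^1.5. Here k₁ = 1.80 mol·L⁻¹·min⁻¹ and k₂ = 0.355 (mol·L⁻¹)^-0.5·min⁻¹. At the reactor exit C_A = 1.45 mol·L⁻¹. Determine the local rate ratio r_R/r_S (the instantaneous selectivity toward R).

S_{R/S} = r_R/r_S = (k₁)/(k₂·C_A^1.5) = (k₁/k₂)·C_A^-1.5.
= (1.80) / (0.355×1.450^1.5) = 1.800/0.6198 = 2.90.
The undesired path is higher order in A, so low C_A (CSTR or dilute feed) favours R.

2.90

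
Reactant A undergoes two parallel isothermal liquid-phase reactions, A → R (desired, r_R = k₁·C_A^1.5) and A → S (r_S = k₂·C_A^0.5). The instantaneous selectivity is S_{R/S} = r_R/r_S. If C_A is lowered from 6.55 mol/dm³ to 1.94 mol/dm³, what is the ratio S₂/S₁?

0.296

S_{R/S} = (k₁/k₂)·C_A, so S₂/S₁ = (C_{A,2}/C_{A,1}).
= 1.94/6.55 = 0.296.
Selectivity toward R falls as C_A falls — high-concentration operation is favoured.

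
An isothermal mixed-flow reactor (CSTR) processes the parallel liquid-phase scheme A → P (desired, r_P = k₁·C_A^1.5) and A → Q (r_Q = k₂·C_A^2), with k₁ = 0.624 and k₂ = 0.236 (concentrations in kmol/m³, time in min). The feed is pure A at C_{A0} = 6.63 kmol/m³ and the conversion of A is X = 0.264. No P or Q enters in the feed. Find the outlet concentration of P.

0.954 kmol/m³

Exit C_A = C_{A0}(1−X) = 6.63×0.736 = 4.880 kmol/m³.
In a CSTR the entire volume is at exit conditions, so r_P = 0.624×4.880^1.5 = 6.726 and r_Q = 0.236×4.880^2 = 5.619.
Fraction of consumed A going to P: r_P/(r_P+r_Q) = 0.5448.
C_P = 0.5448·C_{A0}·X = 0.5448×6.63×0.264 = 0.954 kmol/m³.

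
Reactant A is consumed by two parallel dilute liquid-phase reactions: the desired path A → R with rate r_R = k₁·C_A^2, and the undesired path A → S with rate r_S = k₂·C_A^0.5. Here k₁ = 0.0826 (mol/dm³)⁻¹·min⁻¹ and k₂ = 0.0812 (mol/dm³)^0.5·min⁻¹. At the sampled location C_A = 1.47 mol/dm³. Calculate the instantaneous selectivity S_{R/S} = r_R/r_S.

1.81

S_{R/S} = r_R/r_S = (k₁·C_A^2)/(k₂·C_A^0.5) = (k₁/k₂)·C_A^1.5.
= (0.0826×1.470^2) / (0.0812×1.470^0.5) = 0.1785/0.09845 = 1.81.
Since the desired path is higher order in A, keeping C_A high (PFR or concentrated feed) favours R.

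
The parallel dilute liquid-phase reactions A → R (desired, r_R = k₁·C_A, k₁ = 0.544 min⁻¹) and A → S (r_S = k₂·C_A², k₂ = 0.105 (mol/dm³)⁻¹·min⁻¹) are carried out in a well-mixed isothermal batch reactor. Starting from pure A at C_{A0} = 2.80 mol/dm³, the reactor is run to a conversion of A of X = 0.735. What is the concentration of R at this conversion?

1.55 mol/dm³

C_A = C_{A0}(1−X) = 0.7420 mol/dm³.
Along a PFR/batch, dC_R/dC_A = −r_R/(r_R+r_S) = −k₁/(k₁+k₂·C_A).
Integrating from C_{A0} to C_A: C_R = (0.544/0.105)·ln[(0.544+0.105·2.80)/(0.544+0.105·0.742)] = 5.181·ln(0.8380/0.6219) = 1.545 mol/dm³.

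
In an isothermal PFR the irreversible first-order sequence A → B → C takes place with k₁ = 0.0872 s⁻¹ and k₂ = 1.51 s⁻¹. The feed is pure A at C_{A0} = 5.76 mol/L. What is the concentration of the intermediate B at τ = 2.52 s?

0.276 mol/L

The intermediate concentration in a first-order A→B→C sequence is C_B = k₁C_{A0}(e^(−k₁τ) − e^(−k₂τ))/(k₂−k₁).
e^(−k₁τ) = e^(−0.0872×2.52) = e^(−0.2197) = 0.8027; e^(−k₂τ) = e^(−3.805) = 0.02225.
C_B = 0.0872×5.76/(1.51−0.0872) × (0.8027−0.02225) = 0.3530×0.7805 = 0.2755 mol/L.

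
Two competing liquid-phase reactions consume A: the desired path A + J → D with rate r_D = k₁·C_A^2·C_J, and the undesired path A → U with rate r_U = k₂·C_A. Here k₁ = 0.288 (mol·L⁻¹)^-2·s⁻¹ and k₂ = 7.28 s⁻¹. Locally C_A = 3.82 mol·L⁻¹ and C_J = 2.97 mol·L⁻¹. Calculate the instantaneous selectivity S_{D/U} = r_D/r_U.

0.449

S_{D/U} = r_D/r_U = (k₁·C_A^2·C_J)/(k₂·C_A) = (k₁/k₂)·C_A·C_J.
= (0.288×3.820^2×2.970) / (7.28×3.820) = 12.48/27.81 = 0.449.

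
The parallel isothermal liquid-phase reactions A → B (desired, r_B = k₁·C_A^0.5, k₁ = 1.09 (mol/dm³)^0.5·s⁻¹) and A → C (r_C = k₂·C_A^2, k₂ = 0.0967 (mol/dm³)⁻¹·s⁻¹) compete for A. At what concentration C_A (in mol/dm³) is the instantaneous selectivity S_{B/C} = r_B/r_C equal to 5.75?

S_{B/C} = (k₁/k₂)·C_A^-1.5 ⇒ C_A = (S·k₂/k₁)^(1/(-1.5)).
= (5.75×0.0967/1.09)^(-0.6667) = (0.5101)^(-0.6667) = 1.57 mol/dm³.

1.57 mol/dm³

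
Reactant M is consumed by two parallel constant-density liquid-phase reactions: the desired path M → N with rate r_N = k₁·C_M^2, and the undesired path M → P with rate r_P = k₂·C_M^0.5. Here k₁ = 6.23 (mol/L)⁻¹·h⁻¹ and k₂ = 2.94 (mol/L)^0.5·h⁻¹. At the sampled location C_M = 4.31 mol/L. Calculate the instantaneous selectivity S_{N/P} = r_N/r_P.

S_{N/P} = r_N/r_P = (k₁·C_M^2)/(k₂·C_M^0.5) = (k₁/k₂)·C_M^1.5.
= (6.23×4.310^2) / (2.94×4.310^0.5) = 115.7/6.104 = 19.0.

19.0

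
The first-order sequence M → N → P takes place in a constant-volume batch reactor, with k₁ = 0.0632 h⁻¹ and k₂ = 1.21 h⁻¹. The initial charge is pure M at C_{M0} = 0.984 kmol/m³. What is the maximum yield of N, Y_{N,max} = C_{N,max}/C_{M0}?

For a first-order series the maximum intermediate yield is C_{N,max}/C_{M0} = (k₁/k₂)^[k₂/(k₂−k₁)].
= (0.0632/1.21)^(1.21/(1.21−0.0632)) = (0.05223)^(1.055) = 0.04439.

0.0444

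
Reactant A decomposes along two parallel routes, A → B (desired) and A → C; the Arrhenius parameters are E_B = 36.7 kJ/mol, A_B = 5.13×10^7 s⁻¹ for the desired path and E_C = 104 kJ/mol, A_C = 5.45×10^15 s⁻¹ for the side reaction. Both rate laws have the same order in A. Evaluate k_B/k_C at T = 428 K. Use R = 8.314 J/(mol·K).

Since both paths have the same order in A, the concentration cancels and S_{B/C} = k_B/k_C = (A_B/A_C)·exp[(E_C−E_B)/(RT)].
(E_C−E_B)/(RT) = (104−36.7)×10³/(8.314×428) = 67300/3558 = 18.91.
k_B/k_C = (5.13×10^7/5.45×10^15)·exp(18.91) = 9.413×10^-9 × 1.636×10^8 = 1.54.

1.54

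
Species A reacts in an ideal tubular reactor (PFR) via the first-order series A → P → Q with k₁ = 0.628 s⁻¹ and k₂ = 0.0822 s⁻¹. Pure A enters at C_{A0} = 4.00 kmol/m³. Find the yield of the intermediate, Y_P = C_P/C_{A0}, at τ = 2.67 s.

0.709

The intermediate concentration in a first-order A→B→C sequence is C_P = k₁C_{A0}(e^(−k₁τ) − e^(−k₂τ))/(k₂−k₁).
e^(−k₁τ) = e^(−0.628×2.67) = e^(−1.677) = 0.1870; e^(−k₂τ) = e^(−0.2195) = 0.8029.
C_P = 0.628×4.00/(0.0822−0.628) × (0.1870−0.8029) = (-4.602)×(-0.6160) = 2.835 kmol/m³.
Y_P = C_P/C_{A0} = 2.835/4.00 = 0.709.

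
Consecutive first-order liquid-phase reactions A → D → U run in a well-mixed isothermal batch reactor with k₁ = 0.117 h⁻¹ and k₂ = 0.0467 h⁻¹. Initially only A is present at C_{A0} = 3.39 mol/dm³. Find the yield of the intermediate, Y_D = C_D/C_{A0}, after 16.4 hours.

0.529

The intermediate concentration in a first-order A→B→C sequence is C_D = k₁C_{A0}(e^(−k₁t) − e^(−k₂t))/(k₂−k₁).
e^(−k₁t) = e^(−0.117×16.4) = e^(−1.919) = 0.1468; e^(−k₂t) = e^(−0.7659) = 0.4649.
C_D = 0.117×3.39/(0.0467−0.117) × (0.1468−0.4649) = (-5.642)×(-0.3181) = 1.795 mol/dm³.
Y_D = C_D/C_{A0} = 1.795/3.39 = 0.529.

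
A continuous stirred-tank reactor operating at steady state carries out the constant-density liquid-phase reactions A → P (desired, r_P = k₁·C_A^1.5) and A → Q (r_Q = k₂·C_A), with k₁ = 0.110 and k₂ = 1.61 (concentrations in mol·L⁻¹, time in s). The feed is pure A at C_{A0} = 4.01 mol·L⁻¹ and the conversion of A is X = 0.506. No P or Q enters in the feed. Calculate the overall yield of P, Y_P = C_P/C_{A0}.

Exit C_A = C_{A0}(1−X) = 4.01×0.494 = 1.981 mol·L⁻¹.
In a CSTR the entire volume is at exit conditions, so r_P = 0.110×1.981^1.5 = 0.3067 and r_Q = 1.61×1.981 = 3.189.
Fraction of consumed A going to P: r_P/(r_P+r_Q) = 0.08773.
C_P = 0.08773·C_{A0}·X = 0.08773×4.01×0.506 = 0.178 mol·L⁻¹; Y_P = C_P/C_{A0} = 0.0444.

0.0444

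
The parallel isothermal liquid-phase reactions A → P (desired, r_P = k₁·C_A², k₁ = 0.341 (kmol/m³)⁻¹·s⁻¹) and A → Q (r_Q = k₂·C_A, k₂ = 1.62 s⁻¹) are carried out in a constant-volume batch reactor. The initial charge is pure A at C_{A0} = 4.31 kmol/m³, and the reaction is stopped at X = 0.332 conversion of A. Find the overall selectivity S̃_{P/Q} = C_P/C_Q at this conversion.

0.752

C_A = C_{A0}(1−X) = 2.879 kmol/m³.
Along a PFR/batch, dC_Q/dC_A = −r_Q/(r_P+r_Q) = −k₂/(k₂+k₁·C_A).
Integrating from C_{A0} to C_A: C_Q = (1.62/0.341)·ln[(1.62+0.341·4.31)/(1.62+0.341·2.88)] = 4.751·ln(3.090/2.602) = 0.8166 kmol/m³.
Then C_P = (C_{A0}−C_A) − C_Q = 1.431 − 0.8166 = 0.6143 kmol/m³.
S̃_{P/Q} = C_P/C_Q = 0.6143/0.8166 = 0.752.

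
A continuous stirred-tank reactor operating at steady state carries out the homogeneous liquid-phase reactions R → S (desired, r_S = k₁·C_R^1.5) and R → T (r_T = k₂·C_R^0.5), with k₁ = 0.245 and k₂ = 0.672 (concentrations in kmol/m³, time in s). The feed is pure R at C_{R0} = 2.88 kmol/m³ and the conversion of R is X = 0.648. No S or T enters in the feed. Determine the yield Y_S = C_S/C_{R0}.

Exit C_R = C_{R0}(1−X) = 2.88×0.352 = 1.014 kmol/m³.
A CSTR operates uniformly at the exit composition, giving r_S = 0.2501 and r_T = 0.6766 (each k·C_R^n at C_R = 1.014).
Fraction of consumed R going to S: r_S/(r_S+r_T) = 0.2699.
C_S = 0.2699·C_{R0}·X = 0.2699×2.88×0.648 = 0.504 kmol/m³; Y_S = C_S/C_{R0} = 0.175.

0.175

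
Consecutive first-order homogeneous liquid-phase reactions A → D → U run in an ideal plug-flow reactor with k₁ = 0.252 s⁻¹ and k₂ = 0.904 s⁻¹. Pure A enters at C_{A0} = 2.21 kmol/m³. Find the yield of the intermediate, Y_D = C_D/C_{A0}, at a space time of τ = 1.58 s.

For first-order series with pure A initially, C_D(τ) = k₁C_{A0}/(k₂−k₁)·(e^(−k₁τ) − e^(−k₂τ)).
e^(−k₁τ) = e^(−0.252×1.58) = e^(−0.3982) = 0.6716; e^(−k₂τ) = e^(−1.428) = 0.2397.
C_D = 0.252×2.21/(0.904−0.252) × (0.6716−0.2397) = 0.8542×0.4318 = 0.3689 kmol/m³.
Y_D = C_D/C_{A0} = 0.3689/2.21 = 0.167.

0.167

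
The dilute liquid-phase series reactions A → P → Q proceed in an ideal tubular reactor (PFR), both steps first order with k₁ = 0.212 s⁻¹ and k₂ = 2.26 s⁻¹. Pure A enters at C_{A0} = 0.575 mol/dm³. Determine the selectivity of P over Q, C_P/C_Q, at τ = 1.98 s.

0.242

Solving the coupled first-order balances gives C_P(τ) = [k₁/(k₂−k₁)]·C_{A0}·(e^(−k₁τ) − e^(−k₂τ)).
e^(−k₁τ) = e^(−0.212×1.98) = e^(−0.4198) = 0.6572; e^(−k₂τ) = e^(−4.475) = 0.01139.
C_P = 0.212×0.575/(2.26−0.212) × (0.6572−0.01139) = 0.05952×0.6458 = 0.03844 mol/dm³.
C_A = C_{A0}e^(−k₁τ) = 0.3779 mol/dm³, so C_Q = C_{A0}−C_A−C_P = 0.1587 mol/dm³; C_P/C_Q = 0.242.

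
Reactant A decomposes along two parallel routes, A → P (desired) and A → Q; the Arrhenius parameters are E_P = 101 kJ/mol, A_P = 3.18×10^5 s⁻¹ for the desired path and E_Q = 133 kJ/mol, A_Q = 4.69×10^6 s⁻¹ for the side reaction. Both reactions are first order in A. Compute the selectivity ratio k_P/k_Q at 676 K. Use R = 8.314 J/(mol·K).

20.1

With equal orders, S_{P/Q} = k_P/k_Q = (A_P/A_Q)·exp[(E_Q−E_P)/(RT)].
(E_Q−E_P)/(RT) = (133−101)×10³/(8.314×676) = 32000/5620 = 5.694.
k_P/k_Q = (3.18×10^5/4.69×10^6)·exp(5.694) = 0.06780 × 297.0 = 20.1.
Since E_P < E_Q, lowering the temperature improves selectivity toward P.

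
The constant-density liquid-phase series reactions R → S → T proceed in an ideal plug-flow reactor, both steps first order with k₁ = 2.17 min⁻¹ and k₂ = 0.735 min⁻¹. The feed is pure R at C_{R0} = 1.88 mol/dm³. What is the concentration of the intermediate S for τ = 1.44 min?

Solving the coupled first-order balances gives C_S(τ) = [k₁/(k₂−k₁)]·C_{R0}·(e^(−k₁τ) − e^(−k₂τ)).
e^(−k₁τ) = e^(−2.17×1.44) = e^(−3.125) = 0.04395; e^(−k₂τ) = e^(−1.058) = 0.3470.
C_S = 2.17×1.88/(0.735−2.17) × (0.04395−0.3470) = (-2.843)×(-0.3031) = 0.8616 mol/dm³.

0.862 mol/dm³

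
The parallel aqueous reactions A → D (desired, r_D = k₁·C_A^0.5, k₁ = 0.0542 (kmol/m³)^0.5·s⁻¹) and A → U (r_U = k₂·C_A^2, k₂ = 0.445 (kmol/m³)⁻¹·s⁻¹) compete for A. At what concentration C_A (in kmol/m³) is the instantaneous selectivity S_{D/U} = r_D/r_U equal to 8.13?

S_{D/U} = (k₁/k₂)·C_A^-1.5 ⇒ C_A = (S·k₂/k₁)^(1/(-1.5)).
= (8.13×0.445/0.0542)^(-0.6667) = (66.75)^(-0.6667) = 0.0608 kmol/m³.

0.0608 kmol/m³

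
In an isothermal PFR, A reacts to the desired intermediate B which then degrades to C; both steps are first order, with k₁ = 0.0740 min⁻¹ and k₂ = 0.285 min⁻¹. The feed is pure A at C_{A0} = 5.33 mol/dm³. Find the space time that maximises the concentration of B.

6.39 min

Setting dC_B/dτ = 0 gives τ_opt = ln(k₂/k₁)/(k₂−k₁).
= ln(0.285/0.0740)/(0.285−0.0740) = ln(3.851)/0.2110 = 1.348/0.2110 = 6.39 min.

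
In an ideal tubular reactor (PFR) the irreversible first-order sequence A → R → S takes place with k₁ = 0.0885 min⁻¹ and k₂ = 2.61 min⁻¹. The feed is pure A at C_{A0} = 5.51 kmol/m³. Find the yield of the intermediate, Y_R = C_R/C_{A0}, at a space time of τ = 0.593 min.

Solving the coupled first-order balances gives C_R(τ) = [k₁/(k₂−k₁)]·C_{A0}·(e^(−k₁τ) − e^(−k₂τ)).
e^(−k₁τ) = e^(−0.0885×0.593) = e^(−0.05248) = 0.9489; e^(−k₂τ) = e^(−1.548) = 0.2127.
C_R = 0.0885×5.51/(2.61−0.0885) × (0.9489−0.2127) = 0.1934×0.7361 = 0.1424 kmol/m³.
Y_R = C_R/C_{A0} = 0.1424/5.51 = 0.0258.

0.0258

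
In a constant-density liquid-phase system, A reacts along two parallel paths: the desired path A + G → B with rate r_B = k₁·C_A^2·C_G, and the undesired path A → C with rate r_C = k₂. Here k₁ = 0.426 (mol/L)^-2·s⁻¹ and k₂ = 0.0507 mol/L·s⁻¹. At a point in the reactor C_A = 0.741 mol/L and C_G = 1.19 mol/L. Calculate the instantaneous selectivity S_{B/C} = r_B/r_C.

S_{B/C} = r_B/r_C = (k₁·C_A^2·C_G)/(k₂) = (k₁/k₂)·C_A^2·C_G.
= (0.426×0.7410^2×1.190) / (0.0507) = 0.2784/0.05070 = 5.49.

5.49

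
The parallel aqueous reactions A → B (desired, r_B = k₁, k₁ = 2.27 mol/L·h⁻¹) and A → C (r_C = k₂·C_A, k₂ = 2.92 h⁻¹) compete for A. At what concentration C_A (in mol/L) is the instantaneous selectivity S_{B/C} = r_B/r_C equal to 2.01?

0.387 mol/L

S_{B/C} = (k₁/k₂)·C_A⁻¹ ⇒ C_A = (S·k₂/k₁)^(-1).
= (2.01×2.92/2.27)^(-1) = (2.586)^(-1) = 0.387 mol/L.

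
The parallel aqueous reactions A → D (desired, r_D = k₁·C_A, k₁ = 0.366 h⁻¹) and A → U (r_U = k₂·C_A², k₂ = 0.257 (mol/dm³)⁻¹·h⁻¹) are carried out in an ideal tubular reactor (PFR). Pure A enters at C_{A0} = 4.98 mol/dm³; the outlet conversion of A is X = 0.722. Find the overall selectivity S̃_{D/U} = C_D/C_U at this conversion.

C_A = C_{A0}(1−X) = 1.384 mol/dm³.
Along a PFR/batch, dC_D/dC_A = −r_D/(r_D+r_U) = −k₁/(k₁+k₂·C_A).
Integrating from C_{A0} to C_A: C_D = (0.366/0.257)·ln[(0.366+0.257·4.98)/(0.366+0.257·1.38)] = 1.424·ln(1.646/0.7218) = 1.174 mol/dm³.
C_U = (C_{A0}−C_A)−C_D = 2.422 mol/dm³; S̃_{D/U} = 1.174/2.422 = 0.485.

0.485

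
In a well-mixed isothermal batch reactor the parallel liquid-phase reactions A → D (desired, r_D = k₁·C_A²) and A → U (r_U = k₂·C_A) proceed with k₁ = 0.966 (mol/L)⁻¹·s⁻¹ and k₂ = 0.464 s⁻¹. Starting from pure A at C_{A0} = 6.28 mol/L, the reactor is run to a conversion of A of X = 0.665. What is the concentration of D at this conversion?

C_A = C_{A0}(1−X) = 2.104 mol/L.
Along a PFR/batch, dC_U/dC_A = −r_U/(r_D+r_U) = −k₂/(k₂+k₁·C_A).
Integrating from C_{A0} to C_A: C_U = (0.464/0.966)·ln[(0.464+0.966·6.28)/(0.464+0.966·2.10)] = 0.4803·ln(6.530/2.496) = 0.4619 mol/L.
Then C_D = (C_{A0}−C_A) − C_U = 4.176 − 0.4619 = 3.714 mol/L.

3.71 mol/L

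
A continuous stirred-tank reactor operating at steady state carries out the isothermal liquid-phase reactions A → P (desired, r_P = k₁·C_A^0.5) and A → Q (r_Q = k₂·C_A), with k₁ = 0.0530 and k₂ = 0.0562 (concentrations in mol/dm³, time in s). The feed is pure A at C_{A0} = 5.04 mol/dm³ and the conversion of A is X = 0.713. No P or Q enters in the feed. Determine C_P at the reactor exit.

1.58 mol/dm³

Exit C_A = C_{A0}(1−X) = 5.04×0.287 = 1.446 mol/dm³.
In a CSTR the entire volume is at exit conditions, so r_P = 0.0530×1.446^0.5 = 0.06374 and r_Q = 0.0562×1.446 = 0.08129.
Fraction of consumed A going to P: r_P/(r_P+r_Q) = 0.4395.
C_P = 0.4395·C_{A0}·X = 0.4395×5.04×0.713 = 1.58 mol/dm³.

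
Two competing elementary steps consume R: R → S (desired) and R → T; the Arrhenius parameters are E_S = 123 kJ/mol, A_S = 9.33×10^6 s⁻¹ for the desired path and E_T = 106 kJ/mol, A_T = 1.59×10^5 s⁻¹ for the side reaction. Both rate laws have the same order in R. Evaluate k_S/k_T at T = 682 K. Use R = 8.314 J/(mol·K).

k_S/k_T = (A_S/A_T)·exp[−(E_S−E_T)/(RT)] = (A_S/A_T)·exp[(E_T−E_S)/(RT)].
(E_T−E_S)/(RT) = (106−123)×10³/(8.314×682) = -17000/5670 = -2.998.
k_S/k_T = (9.33×10^6/1.59×10^5)·exp(-2.998) = 58.68 × 0.04988 = 2.93.
Since E_S > E_T, raising the temperature improves selectivity toward S.

2.93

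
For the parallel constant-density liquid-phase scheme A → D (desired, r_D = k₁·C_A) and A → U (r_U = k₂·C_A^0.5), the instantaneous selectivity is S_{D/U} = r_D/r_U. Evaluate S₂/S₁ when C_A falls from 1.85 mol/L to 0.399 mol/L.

0.464

S_{D/U} = (k₁/k₂)·C_A^0.5, so S₂/S₁ = (C_{A,2}/C_{A,1})^0.5.
= (0.399/1.85)^0.5 = (0.2157)^0.5 = 0.464.
Selectivity toward D falls as C_A falls — high-concentration operation is favoured.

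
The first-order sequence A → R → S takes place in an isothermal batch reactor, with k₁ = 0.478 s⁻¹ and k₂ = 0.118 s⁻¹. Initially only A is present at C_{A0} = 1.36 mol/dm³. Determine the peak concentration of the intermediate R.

0.860 mol/dm³

Evaluating C_R at t_opt = ln(k₂/k₁)/(k₂−k₁) gives C_{R,max}/C_{A0} = (k₁/k₂)^[k₂/(k₂−k₁)].
= (0.478/0.118)^(0.118/(0.118−0.478)) = (4.051)^(-0.3278) = 0.6322.
C_{R,max} = 0.6322×1.36 = 0.860 mol/dm³.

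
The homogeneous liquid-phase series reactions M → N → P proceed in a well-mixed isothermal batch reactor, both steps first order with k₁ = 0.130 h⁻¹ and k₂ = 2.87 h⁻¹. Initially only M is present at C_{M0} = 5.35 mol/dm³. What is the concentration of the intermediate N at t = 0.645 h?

0.194 mol/dm³

Solving the coupled first-order balances gives C_N(t) = [k₁/(k₂−k₁)]·C_{M0}·(e^(−k₁t) − e^(−k₂t)).
e^(−k₁t) = e^(−0.130×0.645) = e^(−0.08385) = 0.9196; e^(−k₂t) = e^(−1.851) = 0.1571.
C_N = 0.130×5.35/(2.87−0.130) × (0.9196−0.1571) = 0.2538×0.7625 = 0.1936 mol/dm³.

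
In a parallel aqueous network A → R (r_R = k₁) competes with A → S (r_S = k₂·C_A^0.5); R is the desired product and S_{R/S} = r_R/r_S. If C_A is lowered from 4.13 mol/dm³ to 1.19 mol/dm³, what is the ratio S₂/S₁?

S_{R/S} = (k₁/k₂)·C_A^-0.5, so S₂/S₁ = (C_{A,2}/C_{A,1})^-0.5.
= (1.19/4.13)^(-0.5) = (0.2881)^(-0.5) = 1.86.

1.86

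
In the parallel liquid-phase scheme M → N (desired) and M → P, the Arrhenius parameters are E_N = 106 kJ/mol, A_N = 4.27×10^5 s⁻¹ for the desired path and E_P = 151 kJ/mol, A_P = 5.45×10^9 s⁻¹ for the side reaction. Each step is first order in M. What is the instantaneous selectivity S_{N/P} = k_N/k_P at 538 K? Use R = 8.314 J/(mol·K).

1.83

Since both paths have the same order in M, the concentration cancels and S_{N/P} = k_N/k_P = (A_N/A_P)·exp[(E_P−E_N)/(RT)].
(E_P−E_N)/(RT) = (151−106)×10³/(8.314×538) = 45000/4473 = 10.06.
k_N/k_P = (4.27×10^5/5.45×10^9)·exp(10.06) = 7.835×10^-5 × 23401 = 1.83.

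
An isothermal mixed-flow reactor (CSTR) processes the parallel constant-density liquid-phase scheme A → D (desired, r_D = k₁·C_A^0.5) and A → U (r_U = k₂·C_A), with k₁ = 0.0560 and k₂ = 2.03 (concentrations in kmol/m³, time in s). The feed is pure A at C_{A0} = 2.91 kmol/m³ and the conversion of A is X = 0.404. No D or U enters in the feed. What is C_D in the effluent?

Exit C_A = C_{A0}(1−X) = 2.91×0.596 = 1.734 kmol/m³.
In a CSTR the entire volume is at exit conditions, so r_D = 0.0560×1.734^0.5 = 0.07375 and r_U = 2.03×1.734 = 3.521.
Fraction of consumed A going to D: r_D/(r_D+r_U) = 0.02052.
C_D = 0.02052·C_{A0}·X = 0.02052×2.91×0.404 = 0.0241 kmol/m³.

0.0241 kmol/m³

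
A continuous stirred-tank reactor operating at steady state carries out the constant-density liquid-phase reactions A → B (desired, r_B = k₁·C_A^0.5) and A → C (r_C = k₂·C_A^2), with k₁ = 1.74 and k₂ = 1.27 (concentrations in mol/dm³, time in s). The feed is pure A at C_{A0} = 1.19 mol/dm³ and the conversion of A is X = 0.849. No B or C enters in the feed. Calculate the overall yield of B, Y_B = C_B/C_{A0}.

Exit C_A = C_{A0}(1−X) = 1.19×0.151 = 0.1797 mol/dm³.
Rates in a CSTR are evaluated at the outlet concentration: r_B = 1.74×0.1797^0.5 = 0.7376, r_C = 1.27×0.1797^2 = 0.04101.
Fraction of consumed A going to B: r_B/(r_B+r_C) = 0.9473.
C_B = 0.9473·C_{A0}·X = 0.9473×1.19×0.849 = 0.957 mol/dm³; Y_B = C_B/C_{A0} = 0.804.

0.804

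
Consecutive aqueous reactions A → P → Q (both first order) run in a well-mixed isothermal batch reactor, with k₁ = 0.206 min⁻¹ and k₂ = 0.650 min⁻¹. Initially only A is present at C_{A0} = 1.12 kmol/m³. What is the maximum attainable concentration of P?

0.208 kmol/m³

Evaluating C_P at t_opt = ln(k₂/k₁)/(k₂−k₁) gives C_{P,max}/C_{A0} = (k₁/k₂)^[k₂/(k₂−k₁)].
= (0.206/0.650)^(0.650/(0.650−0.206)) = (0.3169)^(1.464) = 0.1860.
C_{P,max} = 0.1860×1.12 = 0.208 kmol/m³.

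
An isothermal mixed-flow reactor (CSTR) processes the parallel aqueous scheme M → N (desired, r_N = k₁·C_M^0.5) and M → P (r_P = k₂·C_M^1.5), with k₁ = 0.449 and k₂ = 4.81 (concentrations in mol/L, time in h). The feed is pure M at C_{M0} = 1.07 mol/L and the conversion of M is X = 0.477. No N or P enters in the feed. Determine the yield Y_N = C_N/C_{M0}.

0.0682

Exit C_M = C_{M0}(1−X) = 1.07×0.523 = 0.5596 mol/L.
A CSTR operates uniformly at the exit composition, giving r_N = 0.3359 and r_P = 2.014 (each k·C_M^n at C_M = 0.5596).
Fraction of consumed M going to N: r_N/(r_N+r_P) = 0.1430.
C_N = 0.1430·C_{M0}·X = 0.1430×1.07×0.477 = 0.0730 mol/L; Y_N = C_N/C_{M0} = 0.0682.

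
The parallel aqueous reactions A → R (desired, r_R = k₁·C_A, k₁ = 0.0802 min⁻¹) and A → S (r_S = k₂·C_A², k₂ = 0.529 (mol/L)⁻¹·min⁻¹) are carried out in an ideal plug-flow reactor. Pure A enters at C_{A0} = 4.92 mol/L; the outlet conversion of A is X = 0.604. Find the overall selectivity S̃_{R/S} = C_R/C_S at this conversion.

0.0471

C_A = C_{A0}(1−X) = 1.948 mol/L.
Along a PFR/batch, dC_R/dC_A = −r_R/(r_R+r_S) = −k₁/(k₁+k₂·C_A).
Integrating from C_{A0} to C_A: C_R = (0.0802/0.529)·ln[(0.0802+0.529·4.92)/(0.0802+0.529·1.95)] = 0.1516·ln(2.683/1.111) = 0.1337 mol/L.
C_S = (C_{A0}−C_A)−C_R = 2.838 mol/L; S̃_{R/S} = 0.1337/2.838 = 0.0471.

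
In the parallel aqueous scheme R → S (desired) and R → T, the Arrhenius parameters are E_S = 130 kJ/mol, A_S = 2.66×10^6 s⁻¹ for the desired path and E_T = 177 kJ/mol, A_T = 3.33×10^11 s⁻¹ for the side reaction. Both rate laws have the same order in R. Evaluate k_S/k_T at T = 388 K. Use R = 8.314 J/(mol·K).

With equal orders, S_{S/T} = k_S/k_T = (A_S/A_T)·exp[(E_T−E_S)/(RT)].
(E_T−E_S)/(RT) = (177−130)×10³/(8.314×388) = 47000/3226 = 14.57.
k_S/k_T = (2.66×10^6/3.33×10^11)·exp(14.57) = 7.988×10^-6 × 2.126×10^6 = 17.0.

17.0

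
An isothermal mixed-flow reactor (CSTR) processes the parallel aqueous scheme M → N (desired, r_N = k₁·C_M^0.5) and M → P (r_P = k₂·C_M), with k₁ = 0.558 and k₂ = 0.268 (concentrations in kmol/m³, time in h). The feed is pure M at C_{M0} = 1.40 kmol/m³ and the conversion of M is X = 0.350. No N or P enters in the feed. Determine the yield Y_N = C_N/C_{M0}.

0.240

Exit C_M = C_{M0}(1−X) = 1.40×0.650 = 0.9100 kmol/m³.
A CSTR operates uniformly at the exit composition, giving r_N = 0.5323 and r_P = 0.2439 (each k·C_M^n at C_M = 0.9100).
Fraction of consumed M going to N: r_N/(r_N+r_P) = 0.6858.
C_N = 0.6858·C_{M0}·X = 0.6858×1.40×0.350 = 0.336 kmol/m³; Y_N = C_N/C_{M0} = 0.240.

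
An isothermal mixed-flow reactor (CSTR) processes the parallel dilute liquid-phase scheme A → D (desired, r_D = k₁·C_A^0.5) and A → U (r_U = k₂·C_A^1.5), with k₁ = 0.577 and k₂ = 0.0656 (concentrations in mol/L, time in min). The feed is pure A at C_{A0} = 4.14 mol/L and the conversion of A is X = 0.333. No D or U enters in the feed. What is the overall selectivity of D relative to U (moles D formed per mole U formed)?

3.19

Exit C_A = C_{A0}(1−X) = 4.14×0.667 = 2.761 mol/L.
Rates in a CSTR are evaluated at the outlet concentration: r_D = 0.577×2.761^0.5 = 0.9588, r_U = 0.0656×2.761^1.5 = 0.3010.
Overall selectivity = C_D/C_U = r_Dτ/(r_Uτ) = r_D/r_U = 3.19.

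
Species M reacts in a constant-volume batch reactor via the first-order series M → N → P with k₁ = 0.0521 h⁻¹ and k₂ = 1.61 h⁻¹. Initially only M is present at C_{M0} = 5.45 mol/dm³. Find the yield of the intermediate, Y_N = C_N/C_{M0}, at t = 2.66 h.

0.0287

For first-order series with pure M initially, C_N(t) = k₁C_{M0}/(k₂−k₁)·(e^(−k₁t) − e^(−k₂t)).
e^(−k₁t) = e^(−0.0521×2.66) = e^(−0.1386) = 0.8706; e^(−k₂t) = e^(−4.283) = 0.01381.
C_N = 0.0521×5.45/(1.61−0.0521) × (0.8706−0.01381) = 0.1823×0.8568 = 0.1562 mol/dm³.
Y_N = C_N/C_{M0} = 0.1562/5.45 = 0.0287.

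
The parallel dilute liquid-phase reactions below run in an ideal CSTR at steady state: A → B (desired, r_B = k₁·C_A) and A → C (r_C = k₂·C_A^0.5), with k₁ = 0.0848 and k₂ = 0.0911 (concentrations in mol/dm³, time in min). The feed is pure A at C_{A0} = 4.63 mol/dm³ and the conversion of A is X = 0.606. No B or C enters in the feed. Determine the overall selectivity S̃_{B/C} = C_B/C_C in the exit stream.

1.26

Exit C_A = C_{A0}(1−X) = 4.63×0.394 = 1.824 mol/dm³.
A CSTR operates uniformly at the exit composition, giving r_B = 0.1547 and r_C = 0.1230 (each k·C_A^n at C_A = 1.824).
Overall selectivity = C_B/C_C = r_Bτ/(r_Cτ) = r_B/r_C = 1.26.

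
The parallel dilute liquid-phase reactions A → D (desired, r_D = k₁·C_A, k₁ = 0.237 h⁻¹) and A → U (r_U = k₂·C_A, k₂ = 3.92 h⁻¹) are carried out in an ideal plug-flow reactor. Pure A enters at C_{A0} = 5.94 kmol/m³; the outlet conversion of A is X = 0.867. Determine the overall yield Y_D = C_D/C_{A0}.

C_A = C_{A0}(1−X) = 0.7900 kmol/m³.
Both paths are first order in A, so the instantaneous fraction to D is constant: dC_D/d(−C_A) = k₁/(k₁+k₂) = 0.05701.
C_D = 0.05701·(C_{A0}−C_A) = 0.05701×5.150 = 0.294 kmol/m³.
Y_D = C_D/C_{A0} = 0.2936/5.94 = 0.0494.

0.0494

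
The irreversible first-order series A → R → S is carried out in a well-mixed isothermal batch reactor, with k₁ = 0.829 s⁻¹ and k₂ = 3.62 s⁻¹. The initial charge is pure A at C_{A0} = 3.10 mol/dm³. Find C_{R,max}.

Evaluating C_R at t_opt = ln(k₂/k₁)/(k₂−k₁) gives C_{R,max}/C_{A0} = (k₁/k₂)^[k₂/(k₂−k₁)].
= (0.829/3.62)^(3.62/(3.62−0.829)) = (0.2290)^(1.297) = 0.1478.
C_{R,max} = 0.1478×3.10 = 0.458 mol/dm³.

0.458 mol/dm³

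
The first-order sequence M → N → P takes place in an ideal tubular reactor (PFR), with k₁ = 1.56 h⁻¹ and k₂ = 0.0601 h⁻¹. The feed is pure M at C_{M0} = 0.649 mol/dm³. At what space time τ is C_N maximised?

2.17 h

Setting dC_N/dτ = 0 gives τ_opt = ln(k₂/k₁)/(k₂−k₁).
= ln(0.0601/1.56)/(0.0601−1.56) = ln(0.03853)/-1.500 = -3.256/-1.500 = 2.17 h.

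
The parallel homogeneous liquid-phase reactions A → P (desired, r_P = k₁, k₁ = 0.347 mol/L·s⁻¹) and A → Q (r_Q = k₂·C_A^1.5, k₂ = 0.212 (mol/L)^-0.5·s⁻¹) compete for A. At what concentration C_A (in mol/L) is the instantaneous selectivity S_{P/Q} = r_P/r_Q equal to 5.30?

0.457 mol/L

S_{P/Q} = (k₁/k₂)·C_A^-1.5 ⇒ C_A = (S·k₂/k₁)^(1/(-1.5)).
= (5.30×0.212/0.347)^(-0.6667) = (3.238)^(-0.6667) = 0.457 mol/L.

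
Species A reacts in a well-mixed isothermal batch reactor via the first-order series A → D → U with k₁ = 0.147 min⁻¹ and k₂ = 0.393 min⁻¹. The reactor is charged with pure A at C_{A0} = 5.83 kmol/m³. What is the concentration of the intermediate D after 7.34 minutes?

0.990 kmol/m³

Solving the coupled first-order balances gives C_D(t) = [k₁/(k₂−k₁)]·C_{A0}·(e^(−k₁t) − e^(−k₂t)).
e^(−k₁t) = e^(−0.147×7.34) = e^(−1.079) = 0.3399; e^(−k₂t) = e^(−2.885) = 0.05588.
C_D = 0.147×5.83/(0.393−0.147) × (0.3399−0.05588) = 3.484×0.2841 = 0.9896 kmol/m³.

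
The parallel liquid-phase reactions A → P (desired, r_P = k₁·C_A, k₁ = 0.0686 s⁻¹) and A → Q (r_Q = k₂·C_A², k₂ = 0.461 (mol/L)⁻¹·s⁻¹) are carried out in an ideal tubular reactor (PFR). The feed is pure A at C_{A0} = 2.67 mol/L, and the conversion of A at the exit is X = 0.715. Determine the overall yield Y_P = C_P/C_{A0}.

C_A = C_{A0}(1−X) = 0.7610 mol/L.
Along a PFR/batch, dC_P/dC_A = −r_P/(r_P+r_Q) = −k₁/(k₁+k₂·C_A).
Integrating from C_{A0} to C_A: C_P = (0.0686/0.461)·ln[(0.0686+0.461·2.67)/(0.0686+0.461·0.761)] = 0.1488·ln(1.299/0.4194) = 0.1683 mol/L.
Y_P = C_P/C_{A0} = 0.1683/2.67 = 0.0630.

0.0630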